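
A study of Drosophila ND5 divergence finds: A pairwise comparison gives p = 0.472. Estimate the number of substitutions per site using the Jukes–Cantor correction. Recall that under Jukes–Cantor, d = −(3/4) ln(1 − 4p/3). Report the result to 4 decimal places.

0.7443

d = −(3/4) ln(1 − 4p/3) = −0.75 ln(1 − 0.629333) = −0.75 ln(0.370667)
  = −0.75 × (-0.992451) = 0.744338 substitutions/site.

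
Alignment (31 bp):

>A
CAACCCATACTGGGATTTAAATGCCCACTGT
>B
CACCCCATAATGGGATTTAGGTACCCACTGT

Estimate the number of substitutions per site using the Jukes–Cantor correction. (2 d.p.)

0.18

The sequences differ at 5 of 31 sites (3, 10, 20, 21, 23), so p = 5/31 ≈ 0.16129.
d = −(3/4) ln(1 − 4p/3) = −0.75 ln(1 − 0.215053) = −0.75 ln(0.784947)
  = −0.75 × (-0.242139) = 0.181604 substitutions/site.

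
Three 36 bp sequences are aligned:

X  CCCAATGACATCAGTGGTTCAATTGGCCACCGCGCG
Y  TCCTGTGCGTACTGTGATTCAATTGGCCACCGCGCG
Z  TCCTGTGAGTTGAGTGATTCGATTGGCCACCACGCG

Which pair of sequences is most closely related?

Y and Z

X–Y: 9/36 differ, p = 0.250, d = 0.304.
X–Z: 9/36 differ, p = 0.250, d = 0.304.
Y–Z: 6/36 differ, p = 0.167, d = 0.188.
The smallest distance is between Y and Z.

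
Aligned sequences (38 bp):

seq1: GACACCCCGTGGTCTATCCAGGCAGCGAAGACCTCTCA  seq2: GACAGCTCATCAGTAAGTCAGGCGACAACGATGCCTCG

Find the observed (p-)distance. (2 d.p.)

0.47

The sequences differ at 18 of 38 positions.
p = 18/38 = 0.473684… ≈ 0.47 (to 2 d.p.).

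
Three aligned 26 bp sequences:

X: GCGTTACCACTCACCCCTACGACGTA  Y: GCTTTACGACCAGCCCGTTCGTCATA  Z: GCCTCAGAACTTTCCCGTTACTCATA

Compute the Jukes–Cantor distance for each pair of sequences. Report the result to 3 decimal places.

X–Y: 9/26 sites differ → p ≈ 0.346154, d = −0.75 ln(1 − 0.461539) = 0.464280 ≈ 0.464.
X–Z: 12/26 sites differ → p ≈ 0.461538, d = −0.75 ln(1 − 0.615384) = 0.716632 ≈ 0.717.
Y–Z: 9/26 sites differ → p ≈ 0.346154, d = −0.75 ln(1 − 0.461539) = 0.464280 ≈ 0.464.

d(X,Y) = 0.464, d(X,Z) = 0.717, d(Y,Z) = 0.464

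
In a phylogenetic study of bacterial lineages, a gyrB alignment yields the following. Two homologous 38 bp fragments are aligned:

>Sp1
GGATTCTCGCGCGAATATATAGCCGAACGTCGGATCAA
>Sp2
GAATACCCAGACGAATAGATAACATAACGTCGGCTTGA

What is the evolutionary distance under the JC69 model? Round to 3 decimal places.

The sequences differ at 13 of 38 sites, so p = 13/38 ≈ 0.342105.
d = −(3/4) ln(1 − 4p/3) = −0.75 ln(1 − 0.45614) = −0.75 ln(0.54386)
  = −0.75 × (-0.609063) = 0.456797 substitutions/site.

0.457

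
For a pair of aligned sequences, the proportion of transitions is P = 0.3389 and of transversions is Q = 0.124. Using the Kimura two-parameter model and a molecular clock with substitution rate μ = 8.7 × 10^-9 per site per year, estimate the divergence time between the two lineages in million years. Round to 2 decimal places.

50.60

Under the Kimura two-parameter model, d = −½ ln(1 − 2P − Q) − ¼ ln(1 − 2Q).
1 − 2P − Q = 0.1982, giving −½ ln(0.1982) = 0.809239.
1 − 2Q = 0.752, giving −¼ ln(0.752) = 0.071255.
d = 0.809239 + 0.071255 = 0.880494.
Under a molecular clock d = 2μt, so t = d/(2μ) = 0.880494 / (2 × 8.7 × 10^-9) = 50.60 million years.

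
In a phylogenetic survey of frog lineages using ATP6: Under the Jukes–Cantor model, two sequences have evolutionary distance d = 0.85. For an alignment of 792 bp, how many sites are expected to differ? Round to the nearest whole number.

403

Invert JC69: p = (3/4)(1 − e^(−4d/3)) = 0.75 × (1 − e^(-1.133333)) = 0.75 × (1 − 0.321958) = 0.508532.
Expected differing sites = pL ≈ 0.508532 × 792 = 402.757344 ≈ 403.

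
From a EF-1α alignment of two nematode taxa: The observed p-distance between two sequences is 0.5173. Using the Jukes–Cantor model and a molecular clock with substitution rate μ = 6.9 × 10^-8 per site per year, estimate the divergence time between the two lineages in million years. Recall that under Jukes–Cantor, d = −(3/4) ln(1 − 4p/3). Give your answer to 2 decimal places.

d = −(3/4) ln(1 − 4p/3) = −0.75 ln(1 − 0.689733) = −0.75 ln(0.310267)
  = −0.75 × (-1.170322) = 0.877742 substitutions/site.
Under a molecular clock d = 2μt, so t = d/(2μ) = 0.877742 / (2 × 6.9 × 10^-8) = 6.36 million years.

6.36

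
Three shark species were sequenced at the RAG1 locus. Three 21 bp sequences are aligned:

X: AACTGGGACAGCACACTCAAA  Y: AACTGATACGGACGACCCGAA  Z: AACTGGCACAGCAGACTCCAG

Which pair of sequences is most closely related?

X and Z

X–Y: 8/21 differ, p = 0.381, d = 0.532.
X–Z: 4/21 differ, p = 0.190, d = 0.220.
Y–Z: 8/21 differ, p = 0.381, d = 0.532.
The smallest distance is between X and Z.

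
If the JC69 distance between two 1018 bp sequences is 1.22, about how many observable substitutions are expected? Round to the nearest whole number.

Invert JC69: p = (3/4)(1 − e^(−4d/3)) = 0.75 × (1 − e^(-1.626667)) = 0.75 × (1 − 0.196584) = 0.602562.
Expected differing sites = pL ≈ 0.602562 × 1018 = 613.408116 ≈ 613.

613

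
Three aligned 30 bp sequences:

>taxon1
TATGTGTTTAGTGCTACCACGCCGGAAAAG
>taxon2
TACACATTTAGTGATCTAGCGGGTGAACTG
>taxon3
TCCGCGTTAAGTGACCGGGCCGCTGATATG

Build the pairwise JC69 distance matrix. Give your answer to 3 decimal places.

taxon1–taxon2: 14/30 sites differ → p ≈ 0.466667, d = −0.75 ln(1 − 0.622223) = 0.730088 ≈ 0.730.
taxon1–taxon3: 15/30 sites differ → p = 0.5, d = −0.75 ln(1 − 0.666667) = 0.823960 ≈ 0.824.
taxon2–taxon3: 11/30 sites differ → p ≈ 0.366667, d = −0.75 ln(1 − 0.488889) = 0.503376 ≈ 0.503.

d(taxon1,taxon2) = 0.730, d(taxon1,taxon3) = 0.824, d(taxon2,taxon3) = 0.503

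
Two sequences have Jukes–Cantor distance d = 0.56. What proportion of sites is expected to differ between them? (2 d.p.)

p = (3/4)(1 − e^(−4d/3)) = 0.75 × (1 − e^(-0.746667)) = 0.75 × (1 − 0.473944) = 0.394542.

0.39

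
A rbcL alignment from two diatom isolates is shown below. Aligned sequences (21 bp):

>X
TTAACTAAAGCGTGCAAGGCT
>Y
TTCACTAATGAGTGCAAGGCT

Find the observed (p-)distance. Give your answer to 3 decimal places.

0.143

The sequences differ at 3 of 21 positions (sites 3, 9, 11).
p = 3/21 = 0.142857… ≈ 0.143 (to 3 d.p.).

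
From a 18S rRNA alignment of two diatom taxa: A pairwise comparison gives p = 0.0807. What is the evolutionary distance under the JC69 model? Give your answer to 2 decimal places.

d = −(3/4) ln(1 − 4p/3) = −0.75 ln(1 − 0.1076) = −0.75 ln(0.8924)
  = −0.75 × (-0.113841) = 0.085381 substitutions/site.

0.09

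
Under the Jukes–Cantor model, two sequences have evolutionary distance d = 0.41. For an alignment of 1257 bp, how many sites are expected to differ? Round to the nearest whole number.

397

Invert JC69: p = (3/4)(1 − e^(−4d/3)) = 0.75 × (1 − e^(-0.546667)) = 0.75 × (1 − 0.578876) = 0.315843.
Expected differing sites = pL ≈ 0.315843 × 1257 = 397.014651 ≈ 397.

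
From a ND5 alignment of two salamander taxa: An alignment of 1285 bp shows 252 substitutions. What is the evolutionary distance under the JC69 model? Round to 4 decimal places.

p = 252/1285 ≈ 0.196109.
d = −(3/4) ln(1 − 4p/3) = −0.75 ln(1 − 0.261479) = −0.75 ln(0.738521)
  = −0.75 × (-0.303106) = 0.227330 substitutions/site.

0.2273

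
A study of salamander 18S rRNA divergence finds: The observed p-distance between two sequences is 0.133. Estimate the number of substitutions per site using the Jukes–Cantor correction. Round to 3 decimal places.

d = −(3/4) ln(1 − 4p/3) = −0.75 ln(1 − 0.177333) = −0.75 ln(0.822667)
  = −0.75 × (-0.195204) = 0.146403 substitutions/site.

0.146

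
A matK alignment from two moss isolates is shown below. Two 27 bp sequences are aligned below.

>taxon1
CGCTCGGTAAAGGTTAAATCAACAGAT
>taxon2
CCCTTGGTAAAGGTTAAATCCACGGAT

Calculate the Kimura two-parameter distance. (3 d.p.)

0.166

Of 27 sites, 2 differences are transitions and 2 are transversions, so P = 2/27 ≈ 0.074074 and Q = 2/27 ≈ 0.074074.
Under the Kimura two-parameter model, d = −½ ln(1 − 2P − Q) − ¼ ln(1 − 2Q).
1 − 2P − Q = 0.777778, giving −½ ln(0.777778) = 0.125657.
1 − 2Q = 0.851852, giving −¼ ln(0.851852) = 0.040086.
d = 0.125657 + 0.040086 = 0.165743.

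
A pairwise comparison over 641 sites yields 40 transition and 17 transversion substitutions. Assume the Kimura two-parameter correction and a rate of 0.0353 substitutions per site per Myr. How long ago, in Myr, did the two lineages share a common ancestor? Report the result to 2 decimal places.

P = 40/641 ≈ 0.062402 and Q = 17/641 ≈ 0.026521.
Under the Kimura two-parameter model, d = −½ ln(1 − 2P − Q) − ¼ ln(1 − 2Q).
1 − 2P − Q = 0.848675, giving −½ ln(0.848675) = 0.082039.
1 − 2Q = 0.946958, giving −¼ ln(0.946958) = 0.013625.
d = 0.082039 + 0.013625 = 0.095664.
Under a molecular clock d = 2μt, so t = d/(2μ) = 0.095664 / (2 × 0.0353) = 1.36 Myr.

1.36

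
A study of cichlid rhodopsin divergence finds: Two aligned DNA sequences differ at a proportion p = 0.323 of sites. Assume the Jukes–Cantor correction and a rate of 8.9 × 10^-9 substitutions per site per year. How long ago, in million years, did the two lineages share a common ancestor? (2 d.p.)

23.73

d = −(3/4) ln(1 − 4p/3) = −0.75 ln(1 − 0.430667) = −0.75 ln(0.569333)
  = −0.75 × (-0.563290) = 0.422468 substitutions/site.
Under a molecular clock d = 2μt, so t = d/(2μ) = 0.422468 / (2 × 8.9 × 10^-9) = 23.73 million years.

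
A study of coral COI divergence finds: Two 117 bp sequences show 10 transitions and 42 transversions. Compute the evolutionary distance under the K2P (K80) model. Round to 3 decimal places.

P = 10/117 ≈ 0.08547 and Q = 42/117 ≈ 0.358974.
Under the Kimura two-parameter model, d = −½ ln(1 − 2P − Q) − ¼ ln(1 − 2Q).
1 − 2P − Q = 0.470086, giving −½ ln(0.470086) = 0.377420.
1 − 2Q = 0.282052, giving −¼ ln(0.282052) = 0.316416.
d = 0.377420 + 0.316416 = 0.693836.

0.694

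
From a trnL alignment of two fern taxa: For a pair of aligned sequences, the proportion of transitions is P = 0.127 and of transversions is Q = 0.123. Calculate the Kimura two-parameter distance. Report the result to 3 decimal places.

0.307

Under the Kimura two-parameter model, d = −½ ln(1 − 2P − Q) − ¼ ln(1 − 2Q).
1 − 2P − Q = 0.623, giving −½ ln(0.623) = 0.236604.
1 − 2Q = 0.754, giving −¼ ln(0.754) = 0.070591.
d = 0.236604 + 0.070591 = 0.307195.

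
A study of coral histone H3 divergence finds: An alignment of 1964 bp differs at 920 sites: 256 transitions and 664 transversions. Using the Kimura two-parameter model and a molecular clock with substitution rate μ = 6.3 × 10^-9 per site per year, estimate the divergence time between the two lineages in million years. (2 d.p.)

58.61

P = 256/1964 ≈ 0.130346 and Q = 664/1964 ≈ 0.338086.
Under the Kimura two-parameter model, d = −½ ln(1 − 2P − Q) − ¼ ln(1 − 2Q).
1 − 2P − Q = 0.401222, giving −½ ln(0.401222) = 0.456620.
1 − 2Q = 0.323828, giving −¼ ln(0.323828) = 0.281886.
d = 0.456620 + 0.281886 = 0.738506.
Under a molecular clock d = 2μt, so t = d/(2μ) = 0.738506 / (2 × 6.3 × 10^-9) = 58.61 million years.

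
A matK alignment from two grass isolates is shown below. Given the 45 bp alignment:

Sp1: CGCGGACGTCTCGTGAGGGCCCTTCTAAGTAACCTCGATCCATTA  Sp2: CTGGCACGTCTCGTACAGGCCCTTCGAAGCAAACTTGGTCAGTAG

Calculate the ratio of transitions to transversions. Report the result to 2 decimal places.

0.88

Transitions are A↔G and C↔T; transversions are all other mismatches.
Transitions: 7. Transversions: 8.
R = 7/8 = 0.875 ≈ 0.88 (to 2 d.p.).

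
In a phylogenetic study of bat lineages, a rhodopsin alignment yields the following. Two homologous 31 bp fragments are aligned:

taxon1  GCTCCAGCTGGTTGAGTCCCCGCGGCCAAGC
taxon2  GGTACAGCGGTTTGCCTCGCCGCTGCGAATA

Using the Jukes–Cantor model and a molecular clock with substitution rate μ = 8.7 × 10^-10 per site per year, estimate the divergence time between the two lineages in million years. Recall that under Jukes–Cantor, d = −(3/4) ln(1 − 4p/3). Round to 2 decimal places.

The sequences differ at 11 of 31 sites, so p = 11/31 ≈ 0.354839.
d = −(3/4) ln(1 − 4p/3) = −0.75 ln(1 − 0.473119) = −0.75 ln(0.526881)
  = −0.75 × (-0.640781) = 0.480586 substitutions/site.
Under a molecular clock d = 2μt, so t = d/(2μ) = 0.480586 / (2 × 8.7 × 10^-10) = 276.20 million years.

276.20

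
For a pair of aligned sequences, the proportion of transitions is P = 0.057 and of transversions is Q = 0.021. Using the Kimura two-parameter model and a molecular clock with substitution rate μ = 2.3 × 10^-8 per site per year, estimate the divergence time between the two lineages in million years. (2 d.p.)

Under the Kimura two-parameter model, d = −½ ln(1 − 2P − Q) − ¼ ln(1 − 2Q).
1 − 2P − Q = 0.865, giving −½ ln(0.865) = 0.072513.
1 − 2Q = 0.958, giving −¼ ln(0.958) = 0.010727.
d = 0.072513 + 0.010727 = 0.083240.
Under a molecular clock d = 2μt, so t = d/(2μ) = 0.083240 / (2 × 2.3 × 10^-8) = 1.81 million years.

1.81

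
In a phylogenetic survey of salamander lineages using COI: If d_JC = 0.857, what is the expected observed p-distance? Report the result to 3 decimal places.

0.511

p = (3/4)(1 − e^(−4d/3)) = 0.75 × (1 − e^(-1.142667)) = 0.75 × (1 − 0.318967) = 0.510775.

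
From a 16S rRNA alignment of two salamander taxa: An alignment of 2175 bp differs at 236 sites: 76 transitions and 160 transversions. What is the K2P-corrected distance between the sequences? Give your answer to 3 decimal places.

0.117

P = 76/2175 ≈ 0.034943 and Q = 160/2175 ≈ 0.073563.
Under the Kimura two-parameter model, d = −½ ln(1 − 2P − Q) − ¼ ln(1 − 2Q).
1 − 2P − Q = 0.856551, giving −½ ln(0.856551) = 0.077421.
1 − 2Q = 0.852874, giving −¼ ln(0.852874) = 0.039786.
d = 0.077421 + 0.039786 = 0.117207.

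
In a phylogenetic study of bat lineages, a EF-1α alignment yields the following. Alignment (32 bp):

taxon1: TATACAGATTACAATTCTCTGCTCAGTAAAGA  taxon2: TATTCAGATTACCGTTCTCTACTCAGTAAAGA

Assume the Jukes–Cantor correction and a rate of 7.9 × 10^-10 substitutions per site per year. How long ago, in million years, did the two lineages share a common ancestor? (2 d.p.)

The sequences differ at 4 of 32 sites (4, 13, 14, 21), so p = 4/32 = 0.125.
d = −(3/4) ln(1 − 4p/3) = −0.75 ln(1 − 0.166667) = −0.75 ln(0.833333)
  = −0.75 × (-0.182322) = 0.136742 substitutions/site.
Under a molecular clock d = 2μt, so t = d/(2μ) = 0.136742 / (2 × 7.9 × 10^-10) = 86.55 million years.

86.55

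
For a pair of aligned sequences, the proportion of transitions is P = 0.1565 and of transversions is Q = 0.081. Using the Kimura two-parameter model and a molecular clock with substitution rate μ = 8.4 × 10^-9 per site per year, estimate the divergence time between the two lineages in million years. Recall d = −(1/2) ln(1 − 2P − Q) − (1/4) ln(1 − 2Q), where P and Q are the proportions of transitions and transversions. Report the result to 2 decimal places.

17.54

Under the Kimura two-parameter model, d = −½ ln(1 − 2P − Q) − ¼ ln(1 − 2Q).
1 − 2P − Q = 0.606, giving −½ ln(0.606) = 0.250438.
1 − 2Q = 0.838, giving −¼ ln(0.838) = 0.044184.
d = 0.250438 + 0.044184 = 0.294622.
Under a molecular clock d = 2μt, so t = d/(2μ) = 0.294622 / (2 × 8.4 × 10^-9) = 17.54 million years.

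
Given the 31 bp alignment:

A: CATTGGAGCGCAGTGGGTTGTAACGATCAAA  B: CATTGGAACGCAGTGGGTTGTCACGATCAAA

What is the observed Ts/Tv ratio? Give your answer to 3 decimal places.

1.000

Transitions are A↔G and C↔T; transversions are all other mismatches.
Transitions: 1. Transversions: 1.
R = 1/1 = 1.000.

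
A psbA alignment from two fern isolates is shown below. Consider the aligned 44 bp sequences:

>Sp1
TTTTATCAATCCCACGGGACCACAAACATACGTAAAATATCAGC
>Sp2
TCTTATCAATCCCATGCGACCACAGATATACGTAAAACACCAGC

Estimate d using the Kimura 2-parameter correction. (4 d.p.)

Of 44 sites, 6 differences are transitions and 1 are transversions, so P = 6/44 ≈ 0.136364 and Q = 1/44 ≈ 0.022727.
Under the Kimura two-parameter model, d = −½ ln(1 − 2P − Q) − ¼ ln(1 − 2Q).
1 − 2P − Q = 0.704545, giving −½ ln(0.704545) = 0.175102.
1 − 2Q = 0.954546, giving −¼ ln(0.954546) = 0.011630.
d = 0.175102 + 0.011630 = 0.186732.

0.1867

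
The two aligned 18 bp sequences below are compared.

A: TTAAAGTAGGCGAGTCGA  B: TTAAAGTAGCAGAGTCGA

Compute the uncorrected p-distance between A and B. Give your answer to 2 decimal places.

The sequences differ at 2 of 18 positions (sites 10, 11).
p = 2/18 = 0.111111… ≈ 0.11 (to 2 d.p.).

0.11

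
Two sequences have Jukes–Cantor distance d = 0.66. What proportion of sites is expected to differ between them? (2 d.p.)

0.44

p = (3/4)(1 − e^(−4d/3)) = 0.75 × (1 − e^(-0.88)) = 0.75 × (1 − 0.414783) = 0.438913.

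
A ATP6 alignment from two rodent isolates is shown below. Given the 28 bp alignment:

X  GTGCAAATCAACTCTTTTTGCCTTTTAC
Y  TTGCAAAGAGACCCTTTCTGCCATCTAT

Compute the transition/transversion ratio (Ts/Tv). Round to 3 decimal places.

Transitions are A↔G and C↔T; transversions are all other mismatches.
Transitions: 5. Transversions: 4.
R = 5/4 = 1.250.

1.250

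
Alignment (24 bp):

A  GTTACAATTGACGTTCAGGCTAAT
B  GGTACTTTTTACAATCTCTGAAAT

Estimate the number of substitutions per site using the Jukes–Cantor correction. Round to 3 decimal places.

0.708

The sequences differ at 11 of 24 sites, so p = 11/24 ≈ 0.458333.
d = −(3/4) ln(1 − 4p/3) = −0.75 ln(1 − 0.611111) = −0.75 ln(0.388889)
  = −0.75 × (-0.944461) = 0.708346 substitutions/site.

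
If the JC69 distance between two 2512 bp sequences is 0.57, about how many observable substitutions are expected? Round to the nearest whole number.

1003

Invert JC69: p = (3/4)(1 − e^(−4d/3)) = 0.75 × (1 − e^(-0.76)) = 0.75 × (1 − 0.467666) = 0.399251.
Expected differing sites = pL ≈ 0.399251 × 2512 = 1002.918512 ≈ 1003.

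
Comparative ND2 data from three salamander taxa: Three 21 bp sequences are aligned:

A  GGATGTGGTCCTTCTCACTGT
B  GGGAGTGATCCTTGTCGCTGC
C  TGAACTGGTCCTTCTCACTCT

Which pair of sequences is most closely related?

A–B: 6/21 differ, p = 0.286, d = 0.360.
A–C: 4/21 differ, p = 0.190, d = 0.220.
B–C: 8/21 differ, p = 0.381, d = 0.532.
The smallest distance is between A and C.

A and C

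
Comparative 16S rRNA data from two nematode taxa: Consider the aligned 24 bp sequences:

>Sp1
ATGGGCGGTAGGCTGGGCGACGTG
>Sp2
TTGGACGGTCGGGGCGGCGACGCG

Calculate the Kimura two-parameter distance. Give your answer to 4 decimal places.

Of 24 sites, 2 differences are transitions and 5 are transversions, so P = 2/24 ≈ 0.083333 and Q = 5/24 ≈ 0.208333.
Under the Kimura two-parameter model, d = −½ ln(1 − 2P − Q) − ¼ ln(1 − 2Q).
1 − 2P − Q = 0.625001, giving −½ ln(0.625001) = 0.235001.
1 − 2Q = 0.583334, giving −¼ ln(0.583334) = 0.134749.
d = 0.235001 + 0.134749 = 0.369750.

0.3698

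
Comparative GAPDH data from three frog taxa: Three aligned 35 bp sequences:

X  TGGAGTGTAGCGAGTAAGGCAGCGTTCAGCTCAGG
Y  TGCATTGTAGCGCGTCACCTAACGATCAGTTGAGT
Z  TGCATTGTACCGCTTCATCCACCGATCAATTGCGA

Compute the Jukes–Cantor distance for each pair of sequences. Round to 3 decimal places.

d(X,Y) = 0.458, d(X,Z) = 0.635, d(Y,Z) = 0.273

X–Y: 12/35 sites differ → p ≈ 0.342857, d = −0.75 ln(1 − 0.457143) = 0.458182 ≈ 0.458.
X–Z: 15/35 sites differ → p ≈ 0.428571, d = −0.75 ln(1 − 0.571428) = 0.635472 ≈ 0.635.
Y–Z: 8/35 sites differ → p ≈ 0.228571, d = −0.75 ln(1 − 0.304761) = 0.272625 ≈ 0.273.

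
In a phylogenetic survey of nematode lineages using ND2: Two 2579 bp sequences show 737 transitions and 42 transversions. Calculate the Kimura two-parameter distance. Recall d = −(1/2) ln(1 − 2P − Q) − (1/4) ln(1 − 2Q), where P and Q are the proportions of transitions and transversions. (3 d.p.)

0.451

P = 737/2579 ≈ 0.28577 and Q = 42/2579 ≈ 0.016285.
Under the Kimura two-parameter model, d = −½ ln(1 − 2P − Q) − ¼ ln(1 − 2Q).
1 − 2P − Q = 0.412175, giving −½ ln(0.412175) = 0.443154.
1 − 2Q = 0.96743, giving −¼ ln(0.96743) = 0.008278.
d = 0.443154 + 0.008278 = 0.451432.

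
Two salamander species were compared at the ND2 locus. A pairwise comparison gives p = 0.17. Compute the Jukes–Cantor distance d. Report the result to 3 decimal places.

d = −(3/4) ln(1 − 4p/3) = −0.75 ln(1 − 0.226667) = −0.75 ln(0.773333)
  = −0.75 × (-0.257046) = 0.192785 substitutions/site.

0.193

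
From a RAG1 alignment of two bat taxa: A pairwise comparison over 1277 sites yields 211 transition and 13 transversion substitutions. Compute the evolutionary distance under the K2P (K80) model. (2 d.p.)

0.21

P = 211/1277 ≈ 0.165231 and Q = 13/1277 ≈ 0.01018.
Under the Kimura two-parameter model, d = −½ ln(1 − 2P − Q) − ¼ ln(1 − 2Q).
1 − 2P − Q = 0.659358, giving −½ ln(0.659358) = 0.208244.
1 − 2Q = 0.97964, giving −¼ ln(0.97964) = 0.005143.
d = 0.208244 + 0.005143 = 0.213387.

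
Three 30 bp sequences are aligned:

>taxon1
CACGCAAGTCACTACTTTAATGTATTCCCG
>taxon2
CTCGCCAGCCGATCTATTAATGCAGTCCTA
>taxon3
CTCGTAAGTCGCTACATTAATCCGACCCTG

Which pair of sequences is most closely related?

taxon1–taxon2: 12/30 differ, p = 0.400, d = 0.572.
taxon1–taxon3: 10/30 differ, p = 0.333, d = 0.441.
taxon2–taxon3: 11/30 differ, p = 0.367, d = 0.503.
The smallest distance is between taxon1 and taxon3.

taxon1 and taxon3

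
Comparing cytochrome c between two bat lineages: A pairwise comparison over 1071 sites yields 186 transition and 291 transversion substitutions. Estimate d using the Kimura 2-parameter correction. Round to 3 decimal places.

0.679

P = 186/1071 ≈ 0.173669 and Q = 291/1071 ≈ 0.271709.
Under the Kimura two-parameter model, d = −½ ln(1 − 2P − Q) − ¼ ln(1 − 2Q).
1 − 2P − Q = 0.380953, giving −½ ln(0.380953) = 0.482540.
1 − 2Q = 0.456582, giving −¼ ln(0.456582) = 0.195997.
d = 0.482540 + 0.195997 = 0.678537.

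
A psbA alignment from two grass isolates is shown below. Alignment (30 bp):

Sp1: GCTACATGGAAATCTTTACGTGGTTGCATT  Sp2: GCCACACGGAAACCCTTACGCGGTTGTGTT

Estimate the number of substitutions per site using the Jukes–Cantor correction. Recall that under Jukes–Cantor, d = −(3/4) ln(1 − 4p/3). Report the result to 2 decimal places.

0.28

The sequences differ at 7 of 30 sites (3, 7, 13, 15, 21, 27, 28), so p = 7/30 ≈ 0.233333.
d = −(3/4) ln(1 − 4p/3) = −0.75 ln(1 − 0.311111) = −0.75 ln(0.688889)
  = −0.75 × (-0.372675) = 0.279506 substitutions/site.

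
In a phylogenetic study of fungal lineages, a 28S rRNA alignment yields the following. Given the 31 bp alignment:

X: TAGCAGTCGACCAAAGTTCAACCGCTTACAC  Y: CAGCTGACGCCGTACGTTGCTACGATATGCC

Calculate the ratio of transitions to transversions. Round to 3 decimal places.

Transitions are A↔G and C↔T; transversions are all other mismatches.
Transitions: 1. Transversions: 15.
R = 1/15 = 0.066666… ≈ 0.067 (to 3 d.p.).

0.067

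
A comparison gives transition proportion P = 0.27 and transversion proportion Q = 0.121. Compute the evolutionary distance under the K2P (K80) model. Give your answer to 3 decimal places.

0.610

Under the Kimura two-parameter model, d = −½ ln(1 − 2P − Q) − ¼ ln(1 − 2Q).
1 − 2P − Q = 0.339, giving −½ ln(0.339) = 0.540878.
1 − 2Q = 0.758, giving −¼ ln(0.758) = 0.069268.
d = 0.540878 + 0.069268 = 0.610146.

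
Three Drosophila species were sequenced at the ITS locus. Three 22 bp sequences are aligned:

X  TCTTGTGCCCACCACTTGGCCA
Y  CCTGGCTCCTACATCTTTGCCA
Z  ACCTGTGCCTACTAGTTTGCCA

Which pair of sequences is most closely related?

X–Y: 8/22 differ, p = 0.364, d = 0.497.
X–Z: 6/22 differ, p = 0.273, d = 0.339.
Y–Z: 8/22 differ, p = 0.364, d = 0.497.
The smallest distance is between X and Z.

X and Z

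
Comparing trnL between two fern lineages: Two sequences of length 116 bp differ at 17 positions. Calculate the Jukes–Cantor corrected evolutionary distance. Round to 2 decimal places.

0.16

p = 17/116 ≈ 0.146552.
d = −(3/4) ln(1 − 4p/3) = −0.75 ln(1 − 0.195403) = −0.75 ln(0.804597)
  = −0.75 × (-0.217414) = 0.163061 substitutions/site.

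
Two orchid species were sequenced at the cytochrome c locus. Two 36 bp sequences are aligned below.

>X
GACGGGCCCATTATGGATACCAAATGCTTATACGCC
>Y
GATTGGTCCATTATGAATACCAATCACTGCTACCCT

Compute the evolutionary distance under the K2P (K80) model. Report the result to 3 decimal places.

0.401

Of 36 sites, 6 differences are transitions and 5 are transversions, so P = 6/36 ≈ 0.166667 and Q = 5/36 ≈ 0.138889.
Under the Kimura two-parameter model, d = −½ ln(1 − 2P − Q) − ¼ ln(1 − 2Q).
1 − 2P − Q = 0.527777, giving −½ ln(0.527777) = 0.319541.
1 − 2Q = 0.722222, giving −¼ ln(0.722222) = 0.081356.
d = 0.319541 + 0.081356 = 0.400897.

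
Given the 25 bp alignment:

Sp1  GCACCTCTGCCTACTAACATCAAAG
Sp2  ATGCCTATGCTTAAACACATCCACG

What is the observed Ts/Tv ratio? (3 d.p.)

0.667

Transitions are A↔G and C↔T; transversions are all other mismatches.
Transitions: 4. Transversions: 6.
R = 4/6 = 0.666666… ≈ 0.667 (to 3 d.p.).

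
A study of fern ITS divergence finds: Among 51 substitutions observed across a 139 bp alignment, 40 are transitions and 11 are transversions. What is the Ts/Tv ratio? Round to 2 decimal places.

3.64

R = 40/11 = 3.636363… ≈ 3.64 (to 2 d.p.).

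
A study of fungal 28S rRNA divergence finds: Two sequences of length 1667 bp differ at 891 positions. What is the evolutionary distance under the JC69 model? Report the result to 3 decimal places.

p = 891/1667 ≈ 0.534493.
d = −(3/4) ln(1 − 4p/3) = −0.75 ln(1 − 0.712657) = −0.75 ln(0.287343)
  = −0.75 × (-1.247079) = 0.935309 substitutions/site.

0.935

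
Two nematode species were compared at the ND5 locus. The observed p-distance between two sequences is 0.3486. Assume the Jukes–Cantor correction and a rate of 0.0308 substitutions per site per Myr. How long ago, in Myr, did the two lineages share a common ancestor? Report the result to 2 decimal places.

d = −(3/4) ln(1 − 4p/3) = −0.75 ln(1 − 0.4648) = −0.75 ln(0.5352)
  = −0.75 × (-0.625115) = 0.468836 substitutions/site.
Under a molecular clock d = 2μt, so t = d/(2μ) = 0.468836 / (2 × 0.0308) = 7.61 Myr.

7.61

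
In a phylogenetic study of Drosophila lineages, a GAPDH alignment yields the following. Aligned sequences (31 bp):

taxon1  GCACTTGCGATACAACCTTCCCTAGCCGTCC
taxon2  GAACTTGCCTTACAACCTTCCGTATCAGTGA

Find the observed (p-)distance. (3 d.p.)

The sequences differ at 8 of 31 positions (sites 2, 9, 10, 22, 25, 27, 30, 31).
p = 8/31 = 0.258064… ≈ 0.258 (to 3 d.p.).

0.258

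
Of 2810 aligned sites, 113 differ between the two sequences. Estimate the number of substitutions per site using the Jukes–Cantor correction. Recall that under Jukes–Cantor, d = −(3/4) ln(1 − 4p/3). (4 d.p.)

0.0413

p = 113/2810 ≈ 0.040214.
d = −(3/4) ln(1 − 4p/3) = −0.75 ln(1 − 0.053619) = −0.75 ln(0.946381)
  = −0.75 × (-0.055110) = 0.041333 substitutions/site.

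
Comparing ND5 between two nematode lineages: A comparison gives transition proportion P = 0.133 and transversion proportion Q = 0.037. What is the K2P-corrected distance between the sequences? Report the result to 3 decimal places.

Under the Kimura two-parameter model, d = −½ ln(1 − 2P − Q) − ¼ ln(1 − 2Q).
1 − 2P − Q = 0.697, giving −½ ln(0.697) = 0.180485.
1 − 2Q = 0.926, giving −¼ ln(0.926) = 0.019220.
d = 0.180485 + 0.019220 = 0.199705.

0.200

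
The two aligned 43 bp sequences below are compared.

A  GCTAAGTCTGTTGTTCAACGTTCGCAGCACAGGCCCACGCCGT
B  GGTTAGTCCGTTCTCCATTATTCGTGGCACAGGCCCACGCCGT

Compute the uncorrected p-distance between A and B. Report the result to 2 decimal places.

0.23

The sequences differ at 10 of 43 positions (sites 2, 4, 9, 13, 15, 18, 19, 20, 25, 26).
p = 10/43 = 0.232558… ≈ 0.23 (to 2 d.p.).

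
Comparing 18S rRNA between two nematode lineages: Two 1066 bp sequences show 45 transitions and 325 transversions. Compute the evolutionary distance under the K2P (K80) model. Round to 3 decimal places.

P = 45/1066 ≈ 0.042214 and Q = 325/1066 ≈ 0.304878.
Under the Kimura two-parameter model, d = −½ ln(1 − 2P − Q) − ¼ ln(1 − 2Q).
1 − 2P − Q = 0.610694, giving −½ ln(0.610694) = 0.246580.
1 − 2Q = 0.390244, giving −¼ ln(0.390244) = 0.235246.
d = 0.246580 + 0.235246 = 0.481826.

0.482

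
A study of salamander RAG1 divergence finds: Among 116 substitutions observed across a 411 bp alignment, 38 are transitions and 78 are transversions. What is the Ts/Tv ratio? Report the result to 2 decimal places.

0.49

R = 38/78 = 0.487179… ≈ 0.49 (to 2 d.p.).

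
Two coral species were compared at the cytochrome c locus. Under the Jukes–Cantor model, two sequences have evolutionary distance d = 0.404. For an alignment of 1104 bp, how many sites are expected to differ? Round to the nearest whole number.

345

Invert JC69: p = (3/4)(1 − e^(−4d/3)) = 0.75 × (1 − e^(-0.538667)) = 0.75 × (1 − 0.583526) = 0.312356.
Expected differing sites = pL ≈ 0.312356 × 1104 = 344.841024 ≈ 345.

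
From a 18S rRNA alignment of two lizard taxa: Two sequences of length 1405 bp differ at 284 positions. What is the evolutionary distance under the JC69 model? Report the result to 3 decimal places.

0.236

p = 284/1405 ≈ 0.202135.
d = −(3/4) ln(1 − 4p/3) = −0.75 ln(1 − 0.269513) = −0.75 ln(0.730487)
  = −0.75 × (-0.314044) = 0.235533 substitutions/site.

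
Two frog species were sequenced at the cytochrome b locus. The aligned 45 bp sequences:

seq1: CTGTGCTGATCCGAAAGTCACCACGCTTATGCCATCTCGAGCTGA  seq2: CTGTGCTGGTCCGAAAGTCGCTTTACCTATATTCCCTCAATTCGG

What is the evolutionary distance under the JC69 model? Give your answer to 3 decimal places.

0.525

The sequences differ at 17 of 45 sites, so p = 17/45 ≈ 0.377778.
d = −(3/4) ln(1 − 4p/3) = −0.75 ln(1 − 0.503704) = −0.75 ln(0.496296)
  = −0.75 × (-0.700583) = 0.525437 substitutions/site.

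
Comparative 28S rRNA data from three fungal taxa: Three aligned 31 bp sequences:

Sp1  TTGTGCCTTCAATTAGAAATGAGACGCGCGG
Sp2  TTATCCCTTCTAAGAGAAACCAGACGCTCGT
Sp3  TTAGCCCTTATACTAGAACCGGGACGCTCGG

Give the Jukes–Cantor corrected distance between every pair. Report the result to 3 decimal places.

Sp1–Sp2: 9/31 sites differ → p ≈ 0.290323, d = −0.75 ln(1 − 0.387097) = 0.367161 ≈ 0.367.
Sp1–Sp3: 10/31 sites differ → p ≈ 0.322581, d = −0.75 ln(1 − 0.430108) = 0.421731 ≈ 0.422.
Sp2–Sp3: 8/31 sites differ → p ≈ 0.258065, d = −0.75 ln(1 − 0.344087) = 0.316295 ≈ 0.316.

d(Sp1,Sp2) = 0.367, d(Sp1,Sp3) = 0.422, d(Sp2,Sp3) = 0.316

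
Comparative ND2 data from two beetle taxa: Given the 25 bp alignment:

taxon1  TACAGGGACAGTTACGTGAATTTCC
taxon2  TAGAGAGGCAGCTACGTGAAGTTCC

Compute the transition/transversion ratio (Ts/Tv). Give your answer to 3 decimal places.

Transitions are A↔G and C↔T; transversions are all other mismatches.
Transitions: 3. Transversions: 2.
R = 3/2 = 1.500.

1.500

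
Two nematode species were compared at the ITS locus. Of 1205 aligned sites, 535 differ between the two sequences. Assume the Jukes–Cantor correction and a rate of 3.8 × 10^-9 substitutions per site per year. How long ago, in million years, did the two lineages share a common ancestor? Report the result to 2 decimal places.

p = 535/1205 ≈ 0.443983.
d = −(3/4) ln(1 − 4p/3) = −0.75 ln(1 − 0.591977) = −0.75 ln(0.408023)
  = −0.75 × (-0.896432) = 0.672324 substitutions/site.
Under a molecular clock d = 2μt, so t = d/(2μ) = 0.672324 / (2 × 3.8 × 10^-9) = 88.46 million years.

88.46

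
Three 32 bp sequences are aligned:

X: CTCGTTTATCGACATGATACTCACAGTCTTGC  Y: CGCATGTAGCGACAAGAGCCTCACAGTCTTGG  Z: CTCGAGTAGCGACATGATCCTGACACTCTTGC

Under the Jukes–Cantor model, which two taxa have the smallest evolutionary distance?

X and Z

X–Y: 8/32 differ, p = 0.250, d = 0.304.
X–Z: 6/32 differ, p = 0.188, d = 0.216.
Y–Z: 8/32 differ, p = 0.250, d = 0.304.
The smallest distance is between X and Z.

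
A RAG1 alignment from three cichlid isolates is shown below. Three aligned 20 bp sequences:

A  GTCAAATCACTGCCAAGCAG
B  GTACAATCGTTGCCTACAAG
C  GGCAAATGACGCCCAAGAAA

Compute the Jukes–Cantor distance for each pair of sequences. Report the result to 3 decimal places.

d(A,B) = 0.471, d(A,C) = 0.383, d(B,C) = 0.991

A–B: 7/20 sites differ → p = 0.35, d = −0.75 ln(1 − 0.466667) = 0.471457 ≈ 0.471.
A–C: 6/20 sites differ → p = 0.3, d = −0.75 ln(1 − 0.4) = 0.383119 ≈ 0.383.
B–C: 11/20 sites differ → p = 0.55, d = −0.75 ln(1 − 0.733333) = 0.991316 ≈ 0.991.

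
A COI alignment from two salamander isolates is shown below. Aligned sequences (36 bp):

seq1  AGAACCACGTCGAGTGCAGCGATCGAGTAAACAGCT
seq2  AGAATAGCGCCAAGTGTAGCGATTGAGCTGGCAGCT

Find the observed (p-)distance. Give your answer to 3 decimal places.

The sequences differ at 11 of 36 positions.
p = 11/36 = 0.305555… ≈ 0.306 (to 3 d.p.).

0.306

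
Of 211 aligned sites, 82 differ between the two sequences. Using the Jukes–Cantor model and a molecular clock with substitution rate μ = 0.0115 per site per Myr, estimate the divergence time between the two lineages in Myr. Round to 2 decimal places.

p = 82/211 ≈ 0.388626.
d = −(3/4) ln(1 − 4p/3) = −0.75 ln(1 − 0.518168) = −0.75 ln(0.481832)
  = −0.75 × (-0.730160) = 0.547620 substitutions/site.
Under a molecular clock d = 2μt, so t = d/(2μ) = 0.547620 / (2 × 0.0115) = 23.81 Myr.

23.81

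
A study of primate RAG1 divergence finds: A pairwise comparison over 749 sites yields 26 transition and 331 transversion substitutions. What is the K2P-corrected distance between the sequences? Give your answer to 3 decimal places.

P = 26/749 ≈ 0.034713 and Q = 331/749 ≈ 0.441923.
Under the Kimura two-parameter model, d = −½ ln(1 − 2P − Q) − ¼ ln(1 − 2Q).
1 − 2P − Q = 0.488651, giving −½ ln(0.488651) = 0.358053.
1 − 2Q = 0.116154, giving −¼ ln(0.116154) = 0.538210.
d = 0.358053 + 0.538210 = 0.896263.

0.896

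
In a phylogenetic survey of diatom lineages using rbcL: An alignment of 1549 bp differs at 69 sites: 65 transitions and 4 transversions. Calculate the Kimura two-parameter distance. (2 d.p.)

0.05

P = 65/1549 ≈ 0.041963 and Q = 4/1549 ≈ 0.002582.
Under the Kimura two-parameter model, d = −½ ln(1 − 2P − Q) − ¼ ln(1 − 2Q).
1 − 2P − Q = 0.913492, giving −½ ln(0.913492) = 0.045240.
1 − 2Q = 0.994836, giving −¼ ln(0.994836) = 0.001294.
d = 0.045240 + 0.001294 = 0.046534.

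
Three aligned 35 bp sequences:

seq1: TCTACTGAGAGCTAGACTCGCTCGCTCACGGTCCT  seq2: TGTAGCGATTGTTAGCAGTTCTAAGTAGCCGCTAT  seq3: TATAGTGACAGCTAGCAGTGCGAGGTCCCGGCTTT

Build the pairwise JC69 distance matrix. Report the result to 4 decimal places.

seq1–seq2: 20/35 sites differ → p ≈ 0.571429, d = −0.75 ln(1 − 0.761905) = 1.076314 ≈ 1.0763.
seq1–seq3: 14/35 sites differ → p = 0.4, d = −0.75 ln(1 − 0.533333) = 0.571605 ≈ 0.5716.
seq2–seq3: 12/35 sites differ → p ≈ 0.342857, d = −0.75 ln(1 − 0.457143) = 0.458182 ≈ 0.4582.

d(seq1,seq2) = 1.0763, d(seq1,seq3) = 0.5716, d(seq2,seq3) = 0.4582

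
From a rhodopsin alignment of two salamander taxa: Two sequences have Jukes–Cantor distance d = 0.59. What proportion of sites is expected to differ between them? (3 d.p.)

0.408

p = (3/4)(1 − e^(−4d/3)) = 0.75 × (1 − e^(-0.786667)) = 0.75 × (1 − 0.455360) = 0.408480.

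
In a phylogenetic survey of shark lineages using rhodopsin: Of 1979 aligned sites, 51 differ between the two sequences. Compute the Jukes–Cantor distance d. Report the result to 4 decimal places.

p = 51/1979 ≈ 0.025771.
d = −(3/4) ln(1 − 4p/3) = −0.75 ln(1 − 0.034361) = −0.75 ln(0.965639)
  = −0.75 × (-0.034965) = 0.026224 substitutions/site.

0.0262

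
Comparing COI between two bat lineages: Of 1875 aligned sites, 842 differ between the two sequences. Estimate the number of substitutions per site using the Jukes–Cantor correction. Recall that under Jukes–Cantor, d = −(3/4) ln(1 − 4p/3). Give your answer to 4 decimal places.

0.6849

p = 842/1875 ≈ 0.449067.
d = −(3/4) ln(1 − 4p/3) = −0.75 ln(1 − 0.598756) = −0.75 ln(0.401244)
  = −0.75 × (-0.913186) = 0.684890 substitutions/site.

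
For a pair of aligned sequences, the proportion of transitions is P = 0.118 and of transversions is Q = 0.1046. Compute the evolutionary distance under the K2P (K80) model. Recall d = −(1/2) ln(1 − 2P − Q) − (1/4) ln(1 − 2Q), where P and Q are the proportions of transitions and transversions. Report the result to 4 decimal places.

0.2669

Under the Kimura two-parameter model, d = −½ ln(1 − 2P − Q) − ¼ ln(1 − 2Q).
1 − 2P − Q = 0.6594, giving −½ ln(0.6594) = 0.208212.
1 − 2Q = 0.7908, giving −¼ ln(0.7908) = 0.058678.
d = 0.208212 + 0.058678 = 0.266890.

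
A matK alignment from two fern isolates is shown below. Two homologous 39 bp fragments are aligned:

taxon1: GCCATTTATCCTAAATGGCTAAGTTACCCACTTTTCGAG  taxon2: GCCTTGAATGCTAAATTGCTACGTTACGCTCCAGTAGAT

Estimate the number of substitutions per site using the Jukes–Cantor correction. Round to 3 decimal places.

The sequences differ at 13 of 39 sites, so p = 13/39 ≈ 0.333333.
d = −(3/4) ln(1 − 4p/3) = −0.75 ln(1 − 0.444444) = −0.75 ln(0.555556)
  = −0.75 × (-0.587786) = 0.440840 substitutions/site.

0.441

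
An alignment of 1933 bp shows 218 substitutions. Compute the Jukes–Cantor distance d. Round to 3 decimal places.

p = 218/1933 ≈ 0.112778.
d = −(3/4) ln(1 − 4p/3) = −0.75 ln(1 − 0.150371) = −0.75 ln(0.849629)
  = −0.75 × (-0.162955) = 0.122216 substitutions/site.

0.122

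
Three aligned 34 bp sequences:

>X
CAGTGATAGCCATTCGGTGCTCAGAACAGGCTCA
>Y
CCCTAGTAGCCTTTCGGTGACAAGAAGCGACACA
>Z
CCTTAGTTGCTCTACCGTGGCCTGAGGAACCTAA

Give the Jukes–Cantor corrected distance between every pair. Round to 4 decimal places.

d(X,Y) = 0.4770, d(X,Z) = 0.8240, d(Y,Z) = 0.6655

X–Y: 12/34 sites differ → p ≈ 0.352941, d = −0.75 ln(1 − 0.470588) = 0.476991 ≈ 0.4770.
X–Z: 17/34 sites differ → p = 0.5, d = −0.75 ln(1 − 0.666667) = 0.823960 ≈ 0.8240.
Y–Z: 15/34 sites differ → p ≈ 0.441176, d = −0.75 ln(1 − 0.588235) = 0.665477 ≈ 0.6655.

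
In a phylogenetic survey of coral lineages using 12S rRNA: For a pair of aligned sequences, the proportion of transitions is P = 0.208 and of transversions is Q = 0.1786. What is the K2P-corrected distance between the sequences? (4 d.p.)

Under the Kimura two-parameter model, d = −½ ln(1 − 2P − Q) − ¼ ln(1 − 2Q).
1 − 2P − Q = 0.4054, giving −½ ln(0.4054) = 0.451441.
1 − 2Q = 0.6428, giving −¼ ln(0.6428) = 0.110480.
d = 0.451441 + 0.110480 = 0.561921.

0.5619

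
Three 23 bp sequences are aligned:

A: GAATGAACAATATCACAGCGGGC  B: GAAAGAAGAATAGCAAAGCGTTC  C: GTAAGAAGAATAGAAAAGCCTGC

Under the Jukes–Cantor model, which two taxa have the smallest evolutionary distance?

A–B: 6/23 differ, p = 0.261, d = 0.321.
A–C: 8/23 differ, p = 0.348, d = 0.467.
B–C: 4/23 differ, p = 0.174, d = 0.198.
The smallest distance is between B and C.

B and C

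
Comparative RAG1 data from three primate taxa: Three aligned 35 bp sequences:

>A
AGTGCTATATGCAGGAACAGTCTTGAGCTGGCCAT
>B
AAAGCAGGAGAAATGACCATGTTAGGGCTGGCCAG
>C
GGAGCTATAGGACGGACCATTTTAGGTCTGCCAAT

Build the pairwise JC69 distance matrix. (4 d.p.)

d(A,B) = 0.7053, d(A,C) = 0.5128, d(B,C) = 0.5128

A–B: 16/35 sites differ → p ≈ 0.457143, d = −0.75 ln(1 − 0.609524) = 0.705292 ≈ 0.7053.
A–C: 13/35 sites differ → p ≈ 0.371429, d = −0.75 ln(1 − 0.495239) = 0.512753 ≈ 0.5128.
B–C: 13/35 sites differ → p ≈ 0.371429, d = −0.75 ln(1 − 0.495239) = 0.512753 ≈ 0.5128.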